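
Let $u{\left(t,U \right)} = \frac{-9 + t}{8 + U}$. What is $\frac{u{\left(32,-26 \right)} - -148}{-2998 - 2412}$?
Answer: $- \frac{2641}{97380} \approx -0.027121$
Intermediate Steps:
$u{\left(t,U \right)} = \frac{-9 + t}{8 + U}$
$\frac{u{\left(32,-26 \right)} - -148}{-2998 - 2412} = \frac{\frac{-9 + 32}{8 - 26} - -148}{-2998 - 2412} = \frac{\frac{1}{-18} \cdot 23 + \left(-1350 + 1498\right)}{-5410} = \left(\left(- \frac{1}{18}\right) 23 + 148\right) \left(- \frac{1}{5410}\right) = \left(- \frac{23}{18} + 148\right) \left(- \frac{1}{5410}\right) = \frac{2641}{18} \left(- \frac{1}{5410}\right) = - \frac{2641}{97380}$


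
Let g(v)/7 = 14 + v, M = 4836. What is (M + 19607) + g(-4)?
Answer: 24513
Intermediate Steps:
g(v) = 98 + 7*v (g(v) = 7*(14 + v) = 98 + 7*v)
(M + 19607) + g(-4) = (4836 + 19607) + (98 + 7*(-4)) = 24443 + (98 - 28) = 24443 + 70 = 24513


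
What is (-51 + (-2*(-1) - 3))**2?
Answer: 2704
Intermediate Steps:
(-51 + (-2*(-1) - 3))**2 = (-51 + (2 - 3))**2 = (-51 - 1)**2 = (-52)**2 = 2704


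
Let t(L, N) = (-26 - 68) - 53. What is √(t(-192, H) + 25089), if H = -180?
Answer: √24942 ≈ 157.93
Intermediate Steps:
t(L, N) = -147 (t(L, N) = -94 - 53 = -147)
√(t(-192, H) + 25089) = √(-147 + 25089) = √24942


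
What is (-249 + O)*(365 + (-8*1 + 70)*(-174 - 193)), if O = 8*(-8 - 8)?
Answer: 8440653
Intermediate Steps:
O = -128 (O = 8*(-16) = -128)
(-249 + O)*(365 + (-8*1 + 70)*(-174 - 193)) = (-249 - 128)*(365 + (-8*1 + 70)*(-174 - 193)) = -377*(365 + (-8 + 70)*(-367)) = -377*(365 + 62*(-367)) = -377*(365 - 22754) = -377*(-22389) = 8440653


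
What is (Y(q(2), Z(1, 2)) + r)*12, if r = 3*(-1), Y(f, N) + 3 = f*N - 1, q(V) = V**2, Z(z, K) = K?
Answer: 12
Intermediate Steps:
Y(f, N) = -4 + N*f (Y(f, N) = -3 + (f*N - 1) = -3 + (N*f - 1) = -3 + (-1 + N*f) = -4 + N*f)
r = -3
(Y(q(2), Z(1, 2)) + r)*12 = ((-4 + 2*2**2) - 3)*12 = ((-4 + 2*4) - 3)*12 = ((-4 + 8) - 3)*12 = (4 - 3)*12 = 1*12 = 12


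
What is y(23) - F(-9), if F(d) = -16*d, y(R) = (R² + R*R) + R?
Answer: 937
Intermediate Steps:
y(R) = R + 2*R² (y(R) = (R² + R²) + R = 2*R² + R = R + 2*R²)
y(23) - F(-9) = 23*(1 + 2*23) - (-16)*(-9) = 23*(1 + 46) - 1*144 = 23*47 - 144 = 1081 - 144 = 937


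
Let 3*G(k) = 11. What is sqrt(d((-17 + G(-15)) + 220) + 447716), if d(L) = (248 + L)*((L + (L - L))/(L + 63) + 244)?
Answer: 2*sqrt(823178062353)/2427 ≈ 747.67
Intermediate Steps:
G(k) = 11/3 (G(k) = (1/3)*11 = 11/3)
d(L) = (244 + L/(63 + L))*(248 + L) (d(L) = (248 + L)*((L + 0)/(63 + L) + 244) = (248 + L)*(L/(63 + L) + 244) = (248 + L)*(244 + L/(63 + L)) = (244 + L/(63 + L))*(248 + L))
sqrt(d((-17 + G(-15)) + 220) + 447716) = sqrt(7*(544608 + 35*((-17 + 11/3) + 220)**2 + 10876*((-17 + 11/3) + 220))/(63 + ((-17 + 11/3) + 220)) + 447716) = sqrt(7*(544608 + 35*(-40/3 + 220)**2 + 10876*(-40/3 + 220))/(63 + (-40/3 + 220)) + 447716) = sqrt(7*(544608 + 35*(620/3)**2 + 10876*(620/3))/(63 + 620/3) + 447716) = sqrt(7*(544608 + 35*(384400/9) + 6743120/3)/(809/3) + 447716) = sqrt(7*(3/809)*(544608 + 13454000/9 + 6743120/3) + 447716) = sqrt(7*(3/809)*(38584832/9) + 447716) = sqrt(270093824/2427 + 447716) = sqrt(1356700556/2427) = 2*sqrt(823178062353)/2427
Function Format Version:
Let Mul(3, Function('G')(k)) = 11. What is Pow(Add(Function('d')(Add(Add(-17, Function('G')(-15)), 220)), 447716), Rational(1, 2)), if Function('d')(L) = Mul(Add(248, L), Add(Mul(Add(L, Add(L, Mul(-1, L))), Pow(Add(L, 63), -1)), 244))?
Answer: Mul(Rational(2, 2427), Pow(823178062353, Rational(1, 2))) ≈ 747.67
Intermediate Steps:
Function('G')(k) = Rational(11, 3) (Function('G')(k) = Mul(Rational(1, 3), 11) = Rational(11, 3))
Function('d')(L) = Mul(Add(244, Mul(L, Pow(Add(63, L), -1))), Add(248, L)) (Function('d')(L) = Mul(Add(248, L), Add(Mul(Add(L, 0), Pow(Add(63, L), -1)), 244)) = Mul(Add(248, L), Add(Mul(L, Pow(Add(63, L), -1)), 244)) = Mul(Add(248, L), Add(244, Mul(L, Pow(Add(63, L), -1)))) = Mul(Add(244, Mul(L, Pow(Add(63, L), -1))), Add(248, L)))
Pow(Add(Function('d')(Add(Add(-17, Function('G')(-15)), 220)), 447716), Rational(1, 2)) = Pow(Add(Mul(7, Pow(Add(63, Add(Add(-17, Rational(11, 3)), 220)), -1), Add(544608, Mul(35, Pow(Add(Add(-17, Rational(11, 3)), 220), 2)), Mul(10876, Add(Add(-17, Rational(11, 3)), 220)))), 447716), Rational(1, 2)) = Pow(Add(Mul(7, Pow(Add(63, Add(Rational(-40, 3), 220)), -1), Add(544608, Mul(35, Pow(Add(Rational(-40, 3), 220), 2)), Mul(10876, Add(Rational(-40, 3), 220)))), 447716), Rational(1, 2)) = Pow(Add(Mul(7, Pow(Add(63, Rational(620, 3)), -1), Add(544608, Mul(35, Pow(Rational(620, 3), 2)), Mul(10876, Rational(620, 3)))), 447716), Rational(1, 2)) = Pow(Add(Mul(7, Pow(Rational(809, 3), -1), Add(544608, Mul(35, Rational(384400, 9)), Rational(6743120, 3))), 447716), Rational(1, 2)) = Pow(Add(Mul(7, Rational(3, 809), Add(544608, Rational(13454000, 9), Rational(6743120, 3))), 447716), Rational(1, 2)) = Pow(Add(Mul(7, Rational(3, 809), Rational(38584832, 9)), 447716), Rational(1, 2)) = Pow(Add(Rational(270093824, 2427), 447716), Rational(1, 2)) = Pow(Rational(1356700556, 2427), Rational(1, 2)) = Mul(Rational(2, 2427), Pow(823178062353, Rational(1, 2)))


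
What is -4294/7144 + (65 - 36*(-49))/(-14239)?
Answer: -1952859/2676932 ≈ -0.72951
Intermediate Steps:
-4294/7144 + (65 - 36*(-49))/(-14239) = -4294*1/7144 + (65 + 1764)*(-1/14239) = -113/188 + 1829*(-1/14239) = -113/188 - 1829/14239 = -1952859/2676932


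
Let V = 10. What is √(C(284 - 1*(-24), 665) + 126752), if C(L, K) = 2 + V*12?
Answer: √126874 ≈ 356.19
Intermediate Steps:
C(L, K) = 122 (C(L, K) = 2 + 10*12 = 2 + 120 = 122)
√(C(284 - 1*(-24), 665) + 126752) = √(122 + 126752) = √126874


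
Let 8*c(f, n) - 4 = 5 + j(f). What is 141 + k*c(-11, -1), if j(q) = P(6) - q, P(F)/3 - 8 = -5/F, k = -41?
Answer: -1147/16 ≈ -71.688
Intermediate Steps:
P(F) = 24 - 15/F (P(F) = 24 + 3*(-5/F) = 24 - 15/F)
j(q) = 43/2 - q (j(q) = (24 - 15/6) - q = (24 - 15*⅙) - q = (24 - 5/2) - q = 43/2 - q)
c(f, n) = 61/16 - f/8 (c(f, n) = ½ + (5 + (43/2 - f))/8 = ½ + (53/2 - f)/8 = ½ + (53/16 - f/8) = 61/16 - f/8)
141 + k*c(-11, -1) = 141 - 41*(61/16 - ⅛*(-11)) = 141 - 41*(61/16 + 11/8) = 141 - 41*83/16 = 141 - 3403/16 = -1147/16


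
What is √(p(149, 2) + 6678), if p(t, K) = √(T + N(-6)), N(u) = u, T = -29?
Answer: √(6678 + I*√35) ≈ 81.719 + 0.0362*I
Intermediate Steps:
p(t, K) = I*√35 (p(t, K) = √(-29 - 6) = √(-35) = I*√35)
√(p(149, 2) + 6678) = √(I*√35 + 6678) = √(6678 + I*√35)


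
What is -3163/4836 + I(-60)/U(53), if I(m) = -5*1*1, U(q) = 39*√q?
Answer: -3163/4836 - 5*√53/2067 ≈ -0.67166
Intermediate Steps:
I(m) = -5 (I(m) = -5*1 = -5)
-3163/4836 + I(-60)/U(53) = -3163/4836 - 5*√53/2067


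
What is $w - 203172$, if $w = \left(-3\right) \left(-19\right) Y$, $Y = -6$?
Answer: $-203514$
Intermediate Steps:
$w = -342$ ($w = \left(-3\right) \left(-19\right) \left(-6\right) = 57 \left(-6\right) = -342$)
$w - 203172 = -342 - 203172 = -203514$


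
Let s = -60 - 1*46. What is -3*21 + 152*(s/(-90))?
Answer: 5221/45 ≈ 116.02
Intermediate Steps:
s = -106 (s = -60 - 46 = -106)
-3*21 + 152*(s/(-90)) = -3*21 + 152*(-106/(-90)) = -63 + 152*(-106*(-1/90)) = -63 + 152*(53/45) = -63 + 8056/45 = 5221/45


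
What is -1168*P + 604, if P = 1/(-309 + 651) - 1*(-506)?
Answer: -100959668/171 ≈ -5.9041e+5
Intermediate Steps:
P = 173053/342 (P = 1/342 + 506 = 173053/342 ≈ 506.00)
-1168*P + 604 = -1168*173053/342 + 604 = -101062952/171 + 604 = -100959668/171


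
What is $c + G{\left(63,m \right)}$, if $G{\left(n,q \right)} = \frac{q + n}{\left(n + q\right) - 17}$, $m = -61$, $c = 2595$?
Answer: $\frac{38923}{15} \approx 2594.9$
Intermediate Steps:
$G{\left(n,q \right)} = \frac{n + q}{-17 + n + q}$
$c + G{\left(63,m \right)} = 2595 + \frac{63 - 61}{-17 + 63 - 61} = 2595 + \frac{1}{-15} \cdot 2 = 2595 - \frac{2}{15} = \frac{38923}{15}$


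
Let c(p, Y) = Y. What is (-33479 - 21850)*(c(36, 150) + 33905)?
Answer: -1884229095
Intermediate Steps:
(-33479 - 21850)*(c(36, 150) + 33905) = (-33479 - 21850)*(150 + 33905) = -55329*34055 = -1884229095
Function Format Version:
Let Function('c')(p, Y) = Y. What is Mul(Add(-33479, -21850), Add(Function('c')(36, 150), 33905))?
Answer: -1884229095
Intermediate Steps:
Mul(Add(-33479, -21850), Add(Function('c')(36, 150), 33905)) = Mul(Add(-33479, -21850), Add(150, 33905)) = Mul(-55329, 34055) = -1884229095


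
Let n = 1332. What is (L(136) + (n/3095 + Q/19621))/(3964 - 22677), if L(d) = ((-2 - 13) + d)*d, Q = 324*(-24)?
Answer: -999325498172/1136384257435 ≈ -0.87939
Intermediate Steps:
Q = -7776
L(d) = d*(-15 + d) (L(d) = (-15 + d)*d = d*(-15 + d))
(L(136) + (n/3095 + Q/19621))/(3964 - 22677) = (136*(-15 + 136) + (1332/3095 - 7776/19621))/(3964 - 22677) = (136*121 + (1332*(1/3095) - 7776*1/19621))/(-18713) = (16456 + (1332/3095 - 7776/19621))*(-1/18713) = (16456 + 2068452/60726995)*(-1/18713) = (999325498172/60726995)*(-1/18713) = -999325498172/1136384257435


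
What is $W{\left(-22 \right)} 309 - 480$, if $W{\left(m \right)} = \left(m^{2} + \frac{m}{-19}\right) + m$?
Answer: $\frac{2710080}{19} \approx 1.4264 \cdot 10^{5}$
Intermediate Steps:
$W{\left(m \right)} = m^{2} + \frac{18 m}{19}$ ($W{\left(m \right)} = \left(m^{2} - \frac{m}{19}\right) + m = m^{2} + \frac{18 m}{19}$)
$W{\left(-22 \right)} 309 - 480 = \frac{1}{19} \left(-22\right) \left(18 + 19 \left(-22\right)\right) 309 - 480 = \frac{1}{19} \left(-22\right) \left(18 - 418\right) 309 - 480 = \frac{1}{19} \left(-22\right) \left(-400\right) 309 - 480 = \frac{8800}{19} \cdot 309 - 480 = \frac{2719200}{19} - 480 = \frac{2710080}{19}$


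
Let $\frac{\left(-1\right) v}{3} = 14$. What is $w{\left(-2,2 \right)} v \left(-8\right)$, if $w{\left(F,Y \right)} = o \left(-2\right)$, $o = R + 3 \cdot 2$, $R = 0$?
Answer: $-4032$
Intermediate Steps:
$o = 6$ ($o = 0 + 3 \cdot 2 = 0 + 6 = 6$)
$v = -42$ ($v = \left(-3\right) 14 = -42$)
$w{\left(F,Y \right)} = -12$ ($w{\left(F,Y \right)} = 6 \left(-2\right) = -12$)
$w{\left(-2,2 \right)} v \left(-8\right) = \left(-12\right) \left(-42\right) \left(-8\right) = 504 \left(-8\right) = -4032$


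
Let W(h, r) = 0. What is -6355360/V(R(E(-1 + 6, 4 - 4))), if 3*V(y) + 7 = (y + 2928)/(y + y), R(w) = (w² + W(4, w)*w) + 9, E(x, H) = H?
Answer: -114396480/937 ≈ -1.2209e+5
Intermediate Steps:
R(w) = 9 + w² (R(w) = (w² + 0*w) + 9 = (w² + 0) + 9 = w² + 9 = 9 + w²)
V(y) = -7/3 + (2928 + y)/(6*y) (V(y) = -7/3 + ((y + 2928)/(y + y))/3 = -7/3 + ((2928 + y)/((2*y)))/3 = -7/3 + ((2928 + y)*(1/(2*y)))/3 = -7/3 + ((2928 + y)/(2*y))/3 = -7/3 + (2928 + y)/(6*y))
-6355360/V(R(E(-1 + 6, 4 - 4))) = -6355360/(-13/6 + 488/(9 + (4 - 4)²)) = -6355360/(-13/6 + 488/(9 + 0²)) = -6355360/(-13/6 + 488/(9 + 0)) = -6355360/(-13/6 + 488/9) = -6355360/937/18 = -6355360*18/937 = -114396480/937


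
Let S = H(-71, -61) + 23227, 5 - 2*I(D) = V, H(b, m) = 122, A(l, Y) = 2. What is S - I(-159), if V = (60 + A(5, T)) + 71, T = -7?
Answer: 23413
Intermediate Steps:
V = 133 (V = (60 + 2) + 71 = 62 + 71 = 133)
I(D) = -64 (I(D) = 5/2 - ½*133 = 5/2 - 133/2 = -64)
S = 23349 (S = 122 + 23227 = 23349)
S - I(-159) = 23349 - 1*(-64) = 23349 + 64 = 23413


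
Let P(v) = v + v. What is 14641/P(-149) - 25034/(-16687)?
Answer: -236854235/4972726 ≈ -47.631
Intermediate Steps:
P(v) = 2*v
14641/P(-149) - 25034/(-16687) = 14641/((2*(-149))) - 25034/(-16687) = 14641/(-298) - 25034*(-1/16687) = 14641*(-1/298) + 25034/16687 = -14641/298 + 25034/16687 = -236854235/4972726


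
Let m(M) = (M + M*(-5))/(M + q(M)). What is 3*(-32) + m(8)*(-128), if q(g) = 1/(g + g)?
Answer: 53152/129 ≈ 412.03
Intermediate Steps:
q(g) = 1/(2*g)
m(M) = -4*M/(M + 1/(2*M)) (m(M) = (M + M*(-5))/(M + 1/(2*M)) = (M - 5*M)/(M + 1/(2*M)) = (-4*M)/(M + 1/(2*M)) = -4*M/(M + 1/(2*M)))
3*(-32) + m(8)*(-128) = 3*(-32) - 8*8**2/(1 + 2*8**2)*(-128) = -96 - 8*64/(1 + 2*64)*(-128) = -96 - 8*64/(1 + 128)*(-128) = -96 - 8*64/129*(-128) = -96 - 8*64*1/129*(-128) = -96 - 512/129*(-128) = -96 + 65536/129 = 53152/129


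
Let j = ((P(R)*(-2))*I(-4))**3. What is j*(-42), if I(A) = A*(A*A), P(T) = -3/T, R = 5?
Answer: 2378170368/125 ≈ 1.9025e+7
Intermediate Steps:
I(A) = A**3 (I(A) = A*A**2 = A**3)
j = -56623104/125 (j = ((-3/5*(-2))*(-4)**3)**3 = ((-3*1/5*(-2))*(-64))**3 = (-3/5*(-2)*(-64))**3 = ((6/5)*(-64))**3 = (-384/5)**3 = -56623104/125 ≈ -4.5299e+5)
j*(-42) = -56623104/125*(-42) = 2378170368/125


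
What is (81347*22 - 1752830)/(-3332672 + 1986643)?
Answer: -36804/1346029 ≈ -0.027343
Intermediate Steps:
(81347*22 - 1752830)/(-3332672 + 1986643) = (1789634 - 1752830)/(-1346029) = 36804*(-1/1346029) = -36804/1346029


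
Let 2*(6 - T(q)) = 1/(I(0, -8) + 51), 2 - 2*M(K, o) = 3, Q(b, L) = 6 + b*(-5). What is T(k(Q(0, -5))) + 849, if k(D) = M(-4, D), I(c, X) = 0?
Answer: 87209/102 ≈ 854.99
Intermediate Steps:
Q(b, L) = 6 - 5*b
M(K, o) = -½ (M(K, o) = 1 - ½*3 = 1 - 3/2 = -½)
k(D) = -½
T(q) = 611/102 (T(q) = 6 - 1/(2*(0 + 51)) = 6 - ½/51 = 6 - ½*1/51 = 6 - 1/102 = 611/102)
T(k(Q(0, -5))) + 849 = 611/102 + 849 = 87209/102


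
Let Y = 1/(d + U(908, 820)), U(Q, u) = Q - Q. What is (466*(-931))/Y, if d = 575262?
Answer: -249575117652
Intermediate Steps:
U(Q, u) = 0
Y = 1/575262 (Y = 1/(575262 + 0) = 1/575262 ≈ 1.7383e-6)
(466*(-931))/Y = (466*(-931))/(1/575262) = -433846*575262 = -249575117652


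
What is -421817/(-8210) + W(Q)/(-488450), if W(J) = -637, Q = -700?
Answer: 10302087171/200508725 ≈ 51.380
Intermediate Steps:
-421817/(-8210) + W(Q)/(-488450) = -421817/(-8210) - 637/(-488450) = -421817*(-1/8210) - 637*(-1/488450) = 421817/8210 + 637/488450 = 10302087171/200508725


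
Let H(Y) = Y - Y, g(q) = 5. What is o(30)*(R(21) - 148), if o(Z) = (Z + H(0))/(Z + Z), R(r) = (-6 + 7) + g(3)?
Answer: -71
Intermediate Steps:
H(Y) = 0
R(r) = 6 (R(r) = (-6 + 7) + 5 = 1 + 5 = 6)
o(Z) = ½ (o(Z) = (Z + 0)/(Z + Z) = Z/((2*Z)) = Z*(1/(2*Z)) = ½)
o(30)*(R(21) - 148) = (6 - 148)/2 = (½)*(-142) = -71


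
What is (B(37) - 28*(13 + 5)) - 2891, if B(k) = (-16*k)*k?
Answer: -25299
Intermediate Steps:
B(k) = -16*k**2 (B(k) = (-16*k)*k = -16*k**2)
(B(37) - 28*(13 + 5)) - 2891 = (-16*37**2 - 28*(13 + 5)) - 2891 = (-16*1369 - 28*18) - 2891 = (-21904 - 504) - 2891 = -22408 - 2891 = -25299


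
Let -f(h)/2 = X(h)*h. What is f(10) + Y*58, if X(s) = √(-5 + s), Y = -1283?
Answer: -74414 - 20*√5 ≈ -74459.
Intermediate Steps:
f(h) = -2*h*√(-5 + h) (f(h) = -2*√(-5 + h)*h = -2*h*√(-5 + h))
f(10) + Y*58 = -2*10*√(-5 + 10) - 1283*58 = -2*10*√5 - 74414 = -20*√5 - 74414 = -74414 - 20*√5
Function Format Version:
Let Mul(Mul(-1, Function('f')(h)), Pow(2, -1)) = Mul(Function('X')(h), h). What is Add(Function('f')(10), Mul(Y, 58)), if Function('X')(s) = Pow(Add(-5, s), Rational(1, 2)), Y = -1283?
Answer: Add(-74414, Mul(-20, Pow(5, Rational(1, 2)))) ≈ -74459.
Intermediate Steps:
Function('f')(h) = Mul(-2, h, Pow(Add(-5, h), Rational(1, 2))) (Function('f')(h) = Mul(-2, Mul(Pow(Add(-5, h), Rational(1, 2)), h)) = Mul(-2, Mul(h, Pow(Add(-5, h), Rational(1, 2)))) = Mul(-2, h, Pow(Add(-5, h), Rational(1, 2))))
Add(Function('f')(10), Mul(Y, 58)) = Add(Mul(-2, 10, Pow(Add(-5, 10), Rational(1, 2))), Mul(-1283, 58)) = Add(Mul(-2, 10, Pow(5, Rational(1, 2))), -74414) = Add(Mul(-20, Pow(5, Rational(1, 2))), -74414) = Add(-74414, Mul(-20, Pow(5, Rational(1, 2))))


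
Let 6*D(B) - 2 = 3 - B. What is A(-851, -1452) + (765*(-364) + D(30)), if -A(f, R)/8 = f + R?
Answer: -1560241/6 ≈ -2.6004e+5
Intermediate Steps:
D(B) = 5/6 - B/6 (D(B) = 1/3 + (3 - B)/6 = 1/3 + (1/2 - B/6) = 5/6 - B/6)
A(f, R) = -8*R - 8*f (A(f, R) = -8*(f + R) = -8*(R + f) = -8*R - 8*f)
A(-851, -1452) + (765*(-364) + D(30)) = (-8*(-1452) - 8*(-851)) + (765*(-364) + (5/6 - 1/6*30)) = (11616 + 6808) + (-278460 + (5/6 - 5)) = 18424 + (-278460 - 25/6) = 18424 - 1670785/6 = -1560241/6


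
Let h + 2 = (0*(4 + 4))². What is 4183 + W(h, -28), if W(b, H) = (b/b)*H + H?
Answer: 4127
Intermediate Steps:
h = -2 (h = -2 + (0*(4 + 4))² = -2 + (0*8)² = -2 + 0² = -2 + 0 = -2)
W(b, H) = 2*H (W(b, H) = 1*H + H = H + H = 2*H)
4183 + W(h, -28) = 4183 + 2*(-28) = 4183 - 56 = 4127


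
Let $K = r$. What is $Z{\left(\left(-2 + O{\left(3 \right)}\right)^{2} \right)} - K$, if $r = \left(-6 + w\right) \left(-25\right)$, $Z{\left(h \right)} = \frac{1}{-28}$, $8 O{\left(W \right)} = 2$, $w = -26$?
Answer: $- \frac{22401}{28} \approx -800.04$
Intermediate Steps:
$O{\left(W \right)} = \frac{1}{4}$ ($O{\left(W \right)} = \frac{1}{8} \cdot 2 = \frac{1}{4}$)
$Z{\left(h \right)} = - \frac{1}{28}$
$r = 800$ ($r = \left(-6 - 26\right) \left(-25\right) = \left(-32\right) \left(-25\right) = 800$)
$K = 800$
$Z{\left(\left(-2 + O{\left(3 \right)}\right)^{2} \right)} - K = - \frac{1}{28} - 800 = - \frac{22401}{28}$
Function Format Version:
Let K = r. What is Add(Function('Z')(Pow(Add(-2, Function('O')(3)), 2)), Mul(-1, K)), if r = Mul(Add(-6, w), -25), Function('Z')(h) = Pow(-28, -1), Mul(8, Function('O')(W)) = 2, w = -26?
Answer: Rational(-22401, 28) ≈ -800.04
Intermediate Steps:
Function('O')(W) = Rational(1, 4) (Function('O')(W) = Mul(Rational(1, 8), 2) = Rational(1, 4))
Function('Z')(h) = Rational(-1, 28)
r = 800 (r = Mul(Add(-6, -26), -25) = Mul(-32, -25) = 800)
K = 800
Add(Function('Z')(Pow(Add(-2, Function('O')(3)), 2)), Mul(-1, K)) = Add(Rational(-1, 28), Mul(-1, 800)) = Add(Rational(-1, 28), -800) = Rational(-22401, 28)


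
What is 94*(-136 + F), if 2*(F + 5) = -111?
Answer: -18471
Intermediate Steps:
F = -121/2 (F = -5 + (½)*(-111) = -5 - 111/2 = -121/2 ≈ -60.500)
94*(-136 + F) = 94*(-136 - 121/2) = 94*(-393/2) = -18471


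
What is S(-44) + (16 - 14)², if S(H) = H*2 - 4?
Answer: -88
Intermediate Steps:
S(H) = -4 + 2*H (S(H) = 2*H - 4 = -4 + 2*H)
S(-44) + (16 - 14)² = (-4 + 2*(-44)) + (16 - 14)² = (-4 - 88) + 2² = -92 + 4 = -88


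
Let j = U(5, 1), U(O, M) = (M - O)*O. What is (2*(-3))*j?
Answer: 120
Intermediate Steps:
U(O, M) = O*(M - O)
j = -20 (j = 5*(1 - 1*5) = 5*(1 - 5) = 5*(-4) = -20)
(2*(-3))*j = (2*(-3))*(-20) = -6*(-20) = 120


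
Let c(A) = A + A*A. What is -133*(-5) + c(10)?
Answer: 775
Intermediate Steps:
c(A) = A + A**2
-133*(-5) + c(10) = -133*(-5) + 10*(1 + 10) = 665 + 10*11 = 665 + 110 = 775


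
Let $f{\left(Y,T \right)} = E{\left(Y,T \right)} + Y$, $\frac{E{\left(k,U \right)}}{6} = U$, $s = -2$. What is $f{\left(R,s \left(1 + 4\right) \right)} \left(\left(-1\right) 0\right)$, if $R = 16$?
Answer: $0$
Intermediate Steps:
$E{\left(k,U \right)} = 6 U$
$f{\left(Y,T \right)} = Y + 6 T$ ($f{\left(Y,T \right)} = 6 T + Y = Y + 6 T$)
$f{\left(R,s \left(1 + 4\right) \right)} \left(\left(-1\right) 0\right) = \left(16 + 6 \left(- 2 \left(1 + 4\right)\right)\right) \left(\left(-1\right) 0\right) = \left(16 + 6 \left(\left(-2\right) 5\right)\right) 0 = \left(16 + 6 \left(-10\right)\right) 0 = \left(16 - 60\right) 0 = \left(-44\right) 0 = 0$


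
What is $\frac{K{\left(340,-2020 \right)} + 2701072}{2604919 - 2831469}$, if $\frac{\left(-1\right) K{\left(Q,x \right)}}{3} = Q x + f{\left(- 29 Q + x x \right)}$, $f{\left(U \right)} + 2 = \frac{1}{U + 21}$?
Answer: $- \frac{3876377329831}{184437118910} \approx -21.017$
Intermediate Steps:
$f{\left(U \right)} = -2 + \frac{1}{21 + U}$ ($f{\left(U \right)} = -2 + \frac{1}{U + 21} = -2 + \frac{1}{21 + U}$)
$K{\left(Q,x \right)} = - 3 Q x - \frac{3 \left(-41 - 2 x^{2} + 58 Q\right)}{21 + x^{2} - 29 Q}$ ($K{\left(Q,x \right)} = - 3 \left(Q x + \frac{-41 - 2 \left(- 29 Q + x x\right)}{21 - \left(29 Q - x x\right)}\right) = - 3 \left(Q x + \frac{-41 - 2 \left(- 29 Q + x^{2}\right)}{21 - \left(- x^{2} + 29 Q\right)}\right) = - 3 \left(Q x + \frac{-41 - 2 \left(x^{2} - 29 Q\right)}{21 - \left(- x^{2} + 29 Q\right)}\right) = - 3 \left(Q x + \frac{-41 + \left(- 2 x^{2} + 58 Q\right)}{21 + x^{2} - 29 Q}\right) = - 3 \left(Q x + \frac{-41 - 2 x^{2} + 58 Q}{21 + x^{2} - 29 Q}\right) = - 3 Q x - \frac{3 \left(-41 - 2 x^{2} + 58 Q\right)}{21 + x^{2} - 29 Q}$)
$\frac{K{\left(340,-2020 \right)} + 2701072}{2604919 - 2831469} = \frac{\frac{3 \left(41 - 19720 + 2 \left(-2020\right)^{2} - 340 \left(-2020\right) \left(21 + \left(-2020\right)^{2} - 9860\right)\right)}{21 + \left(-2020\right)^{2} - 9860} + 2701072}{2604919 - 2831469} = \frac{\frac{3 \left(41 - 19720 + 2 \cdot 4080400 - 340 \left(-2020\right) \left(21 + 4080400 - 9860\right)\right)}{21 + 4080400 - 9860} + 2701072}{2604919 - 2831469} = \frac{\frac{3 \left(41 - 19720 + 8160800 - 340 \left(-2020\right) 4070561\right)}{4070561} + 2701072}{-226550} = \left(3 \cdot \frac{1}{4070561} \left(41 - 19720 + 8160800 + 2795661294800\right) + 2701072\right) \left(- \frac{1}{226550}\right) = \left(3 \cdot \frac{1}{4070561} \cdot 2795669435921 + 2701072\right) \left(- \frac{1}{226550}\right) = \left(\frac{8387008307763}{4070561} + 2701072\right) \left(- \frac{1}{226550}\right) = \frac{19381886649155}{4070561} \left(- \frac{1}{226550}\right) = - \frac{3876377329831}{184437118910}$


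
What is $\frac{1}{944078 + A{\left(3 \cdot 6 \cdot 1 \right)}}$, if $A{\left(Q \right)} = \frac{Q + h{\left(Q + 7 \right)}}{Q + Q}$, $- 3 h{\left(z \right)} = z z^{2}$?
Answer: $\frac{108}{101944853} \approx 1.0594 \cdot 10^{-6}$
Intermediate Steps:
$h{\left(z \right)} = - \frac{z^{3}}{3}$ ($h{\left(z \right)} = - \frac{z z^{2}}{3} = - \frac{z^{3}}{3}$)
$A{\left(Q \right)} = \frac{Q - \frac{\left(7 + Q\right)^{3}}{3}}{2 Q}$ ($A{\left(Q \right)} = \frac{Q - \frac{\left(Q + 7\right)^{3}}{3}}{Q + Q} = \frac{Q - \frac{\left(7 + Q\right)^{3}}{3}}{2 Q}$)
$\frac{1}{944078 + A{\left(3 \cdot 6 \cdot 1 \right)}} = \frac{1}{944078 + \frac{- \left(7 + 3 \cdot 6 \cdot 1\right)^{3} + 3 \cdot 3 \cdot 6 \cdot 1}{6 \cdot 3 \cdot 6 \cdot 1}} = \frac{1}{944078 + \frac{- \left(7 + 18 \cdot 1\right)^{3} + 3 \cdot 18 \cdot 1}{6 \cdot 18 \cdot 1}} = \frac{1}{944078 + \frac{- \left(7 + 18\right)^{3} + 3 \cdot 18}{6 \cdot 18}} = \frac{1}{944078 + \frac{1}{6} \cdot \frac{1}{18} \left(- 25^{3} + 54\right)} = \frac{1}{944078 + \frac{1}{6} \cdot \frac{1}{18} \left(\left(-1\right) 15625 + 54\right)} = \frac{1}{944078 + \frac{1}{6} \cdot \frac{1}{18} \left(-15625 + 54\right)} = \frac{1}{944078 + \frac{1}{6} \cdot \frac{1}{18} \left(-15571\right)} = \frac{1}{944078 - \frac{15571}{108}} = \frac{1}{\frac{101944853}{108}} = \frac{108}{101944853}$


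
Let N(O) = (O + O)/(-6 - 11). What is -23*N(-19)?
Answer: -874/17 ≈ -51.412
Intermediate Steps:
N(O) = -2*O/17 (N(O) = (2*O)/(-17) = (2*O)*(-1/17) = -2*O/17)
-23*N(-19) = -(-46)*(-19)/17 = -23*38/17 = -874/17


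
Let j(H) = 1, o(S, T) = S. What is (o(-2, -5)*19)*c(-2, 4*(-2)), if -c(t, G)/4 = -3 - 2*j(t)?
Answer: -760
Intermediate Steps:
c(t, G) = 20 (c(t, G) = -4*(-3 - 2*1) = -4*(-3 - 2) = -4*(-5) = 20)
(o(-2, -5)*19)*c(-2, 4*(-2)) = -2*19*20 = -38*20 = -760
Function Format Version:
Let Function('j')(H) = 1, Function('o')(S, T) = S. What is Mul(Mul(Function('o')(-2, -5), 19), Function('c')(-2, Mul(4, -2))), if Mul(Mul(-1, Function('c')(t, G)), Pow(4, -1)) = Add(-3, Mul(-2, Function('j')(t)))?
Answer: -760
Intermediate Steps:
Function('c')(t, G) = 20 (Function('c')(t, G) = Mul(-4, Add(-3, Mul(-2, 1))) = Mul(-4, Add(-3, -2)) = Mul(-4, -5) = 20)
Mul(Mul(Function('o')(-2, -5), 19), Function('c')(-2, Mul(4, -2))) = Mul(Mul(-2, 19), 20) = Mul(-38, 20) = -760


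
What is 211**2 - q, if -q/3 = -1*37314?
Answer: -67421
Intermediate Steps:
q = 111942 (q = -(-3)*37314 = -3*(-37314) = 111942)
211**2 - q = 211**2 - 1*111942 = 44521 - 111942 = -67421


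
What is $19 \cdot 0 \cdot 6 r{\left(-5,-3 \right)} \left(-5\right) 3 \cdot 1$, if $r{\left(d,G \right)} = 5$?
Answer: $0$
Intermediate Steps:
$19 \cdot 0 \cdot 6 r{\left(-5,-3 \right)} \left(-5\right) 3 \cdot 1 = 19 \cdot 0 \cdot 6 \cdot 5 \left(-5\right) 3 \cdot 1 = 19 \cdot 0 \cdot 5 \left(\left(-15\right) 1\right) = 19 \cdot 0 \left(-15\right) = 0 \left(-15\right) = 0$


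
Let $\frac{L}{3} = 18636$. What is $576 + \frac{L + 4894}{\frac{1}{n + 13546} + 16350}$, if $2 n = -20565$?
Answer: $\frac{30932765503}{53358226} \approx 579.72$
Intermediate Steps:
$n = - \frac{20565}{2}$ ($n = \frac{1}{2} \left(-20565\right) = - \frac{20565}{2} \approx -10283.0$)
$L = 55908$ ($L = 3 \cdot 18636 = 55908$)
$576 + \frac{L + 4894}{\frac{1}{n + 13546} + 16350} = 576 + \frac{55908 + 4894}{\frac{1}{- \frac{20565}{2} + 13546} + 16350} = 576 + \frac{60802}{\frac{1}{\frac{6527}{2}} + 16350} = 576 + \frac{60802}{\frac{2}{6527} + 16350} = 576 + \frac{60802}{\frac{106716452}{6527}} = 576 + 60802 \cdot \frac{6527}{106716452} = 576 + \frac{198427327}{53358226} = \frac{30932765503}{53358226}$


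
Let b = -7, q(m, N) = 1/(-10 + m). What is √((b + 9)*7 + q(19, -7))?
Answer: √127/3 ≈ 3.7565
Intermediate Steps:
√((b + 9)*7 + q(19, -7)) = √((-7 + 9)*7 + 1/(-10 + 19)) = √(2*7 + 1/9) = √(14 + ⅑) = √(127/9) = √127/3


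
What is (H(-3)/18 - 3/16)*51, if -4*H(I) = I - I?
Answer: -153/16 ≈ -9.5625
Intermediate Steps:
H(I) = 0 (H(I) = -(I - I)/4 = -¼*0 = 0)
(H(-3)/18 - 3/16)*51 = (0/18 - 3/16)*51 = (0*(1/18) - 3*1/16)*51 = (0 - 3/16)*51 = -3/16*51 = -153/16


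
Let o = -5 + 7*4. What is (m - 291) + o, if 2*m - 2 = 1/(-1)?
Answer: -535/2 ≈ -267.50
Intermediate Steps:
m = ½ (m = 1 + (½)/(-1) = 1 + (½)*(-1) = 1 - ½ = ½ ≈ 0.50000)
o = 23 (o = -5 + 28 = 23)
(m - 291) + o = (½ - 291) + 23 = -581/2 + 23 = -535/2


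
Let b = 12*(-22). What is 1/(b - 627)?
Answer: -1/891 ≈ -0.0011223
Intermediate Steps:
b = -264
1/(b - 627) = 1/(-264 - 627) = 1/(-891) = -1/891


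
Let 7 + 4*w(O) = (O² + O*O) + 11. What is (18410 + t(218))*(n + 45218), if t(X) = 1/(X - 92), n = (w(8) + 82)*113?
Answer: 135034425793/126 ≈ 1.0717e+9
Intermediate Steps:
w(O) = 1 + O²/2 (w(O) = -7/4 + ((O² + O*O) + 11)/4 = -7/4 + ((O² + O²) + 11)/4 = -7/4 + (2*O² + 11)/4 = -7/4 + (11 + 2*O²)/4 = -7/4 + (11/4 + O²/2) = 1 + O²/2)
n = 12995 (n = ((1 + (½)*8²) + 82)*113 = ((1 + (½)*64) + 82)*113 = ((1 + 32) + 82)*113 = (33 + 82)*113 = 115*113 = 12995)
t(X) = 1/(-92 + X)
(18410 + t(218))*(n + 45218) = (18410 + 1/(-92 + 218))*(12995 + 45218) = (18410 + 1/126)*58213 = (2319661/126)*58213 = 135034425793/126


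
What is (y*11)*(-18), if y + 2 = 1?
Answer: 198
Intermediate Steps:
y = -1 (y = -2 + 1 = -1)
(y*11)*(-18) = -1*11*(-18) = -11*(-18) = 198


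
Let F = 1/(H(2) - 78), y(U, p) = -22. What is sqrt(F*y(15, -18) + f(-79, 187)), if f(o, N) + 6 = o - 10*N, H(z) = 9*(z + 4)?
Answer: I*sqrt(70347)/6 ≈ 44.205*I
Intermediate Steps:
H(z) = 36 + 9*z (H(z) = 9*(4 + z) = 36 + 9*z)
F = -1/24 (F = 1/((36 + 9*2) - 78) = 1/((36 + 18) - 78) = 1/(54 - 78) = 1/(-24) = -1/24 ≈ -0.041667)
f(o, N) = -6 + o - 10*N (f(o, N) = -6 + (o - 10*N) = -6 + o - 10*N)
sqrt(F*y(15, -18) + f(-79, 187)) = sqrt(-1/24*(-22) + (-6 - 79 - 10*187)) = sqrt(11/12 + (-6 - 79 - 1870)) = sqrt(11/12 - 1955) = sqrt(-23449/12) = I*sqrt(70347)/6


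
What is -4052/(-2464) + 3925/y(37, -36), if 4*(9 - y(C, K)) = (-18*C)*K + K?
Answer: 227243/230076 ≈ 0.98769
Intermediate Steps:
y(C, K) = 9 - K/4 + 9*C*K/2 (y(C, K) = 9 - ((-18*C)*K + K)/4 = 9 - (-18*C*K + K)/4 = 9 - (K - 18*C*K)/4 = 9 + (-K/4 + 9*C*K/2) = 9 - K/4 + 9*C*K/2)
-4052/(-2464) + 3925/y(37, -36) = -4052/(-2464) + 3925/(9 - ¼*(-36) + (9/2)*37*(-36)) = -4052*(-1/2464) + 3925/(9 + 9 - 5994) = 1013/616 + 3925/(-5976) = 1013/616 + 3925*(-1/5976) = 1013/616 - 3925/5976 = 227243/230076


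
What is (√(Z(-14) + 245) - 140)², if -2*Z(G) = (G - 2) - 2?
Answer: (140 - √254)² ≈ 15392.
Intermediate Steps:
Z(G) = 2 - G/2 (Z(G) = -((G - 2) - 2)/2 = -((-2 + G) - 2)/2 = -(-4 + G)/2 = 2 - G/2)
(√(Z(-14) + 245) - 140)² = (√((2 - ½*(-14)) + 245) - 140)² = (√((2 + 7) + 245) - 140)² = (√(9 + 245) - 140)² = (√254 - 140)² = (-140 + √254)²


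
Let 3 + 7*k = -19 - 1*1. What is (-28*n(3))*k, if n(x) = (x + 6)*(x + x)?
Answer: 4968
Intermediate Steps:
k = -23/7 (k = -3/7 + (-19 - 1*1)/7 = -3/7 + (-19 - 1)/7 = -3/7 + (1/7)*(-20) = -3/7 - 20/7 = -23/7 ≈ -3.2857)
n(x) = 2*x*(6 + x) (n(x) = (6 + x)*(2*x) = 2*x*(6 + x))
(-28*n(3))*k = -56*3*(6 + 3)*(-23/7) = -56*3*9*(-23/7) = -28*54*(-23/7) = -1512*(-23/7) = 4968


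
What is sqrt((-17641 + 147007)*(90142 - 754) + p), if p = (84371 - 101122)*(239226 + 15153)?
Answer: sqrt(7302665379) ≈ 85456.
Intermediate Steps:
p = -4261102629 (p = -16751*254379 = -4261102629)
sqrt((-17641 + 147007)*(90142 - 754) + p) = sqrt((-17641 + 147007)*(90142 - 754) - 4261102629) = sqrt(129366*89388 - 4261102629) = sqrt(11563768008 - 4261102629) = sqrt(7302665379)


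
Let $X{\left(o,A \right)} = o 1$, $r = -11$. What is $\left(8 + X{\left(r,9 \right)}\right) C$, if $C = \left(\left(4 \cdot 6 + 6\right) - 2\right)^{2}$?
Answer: $-2352$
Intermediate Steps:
$X{\left(o,A \right)} = o$
$C = 784$ ($C = \left(\left(24 + 6\right) - 2\right)^{2} = \left(30 - 2\right)^{2} = 28^{2} = 784$)
$\left(8 + X{\left(r,9 \right)}\right) C = \left(8 - 11\right) 784 = \left(-3\right) 784 = -2352$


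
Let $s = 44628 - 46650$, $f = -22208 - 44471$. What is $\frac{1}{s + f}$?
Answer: $- \frac{1}{68701} \approx -1.4556 \cdot 10^{-5}$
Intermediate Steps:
$f = -66679$
$s = -2022$ ($s = 44628 - 46650 = -2022$)
$\frac{1}{s + f} = \frac{1}{-2022 - 66679} = \frac{1}{-68701} = - \frac{1}{68701}$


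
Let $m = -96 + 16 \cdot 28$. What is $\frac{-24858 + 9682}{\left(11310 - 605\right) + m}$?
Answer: $- \frac{15176}{11057} \approx -1.3725$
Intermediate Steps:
$m = 352$ ($m = -96 + 448 = 352$)
$\frac{-24858 + 9682}{\left(11310 - 605\right) + m} = \frac{-24858 + 9682}{\left(11310 - 605\right) + 352} = - \frac{15176}{10705 + 352} = - \frac{15176}{11057}$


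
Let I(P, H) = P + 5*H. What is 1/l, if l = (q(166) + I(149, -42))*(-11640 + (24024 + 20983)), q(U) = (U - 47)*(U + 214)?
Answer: 1/1506820353 ≈ 6.6365e-10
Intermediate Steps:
q(U) = (-47 + U)*(214 + U)
l = 1506820353 (l = ((-10058 + 166² + 167*166) + (149 + 5*(-42)))*(-11640 + (24024 + 20983)) = ((-10058 + 27556 + 27722) + (149 - 210))*(-11640 + 45007) = (45220 - 61)*33367 = 45159*33367 = 1506820353)
1/l = 1/1506820353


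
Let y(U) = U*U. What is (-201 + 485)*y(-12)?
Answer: 40896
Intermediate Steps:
y(U) = U²
(-201 + 485)*y(-12) = (-201 + 485)*(-12)² = 284*144 = 40896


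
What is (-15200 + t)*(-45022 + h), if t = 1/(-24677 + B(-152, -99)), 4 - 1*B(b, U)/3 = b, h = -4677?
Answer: 18288079032899/24209 ≈ 7.5543e+8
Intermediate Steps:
B(b, U) = 12 - 3*b
t = -1/24209 (t = 1/(-24677 + (12 - 3*(-152))) = 1/(-24677 + (12 + 456)) = 1/(-24677 + 468) = 1/(-24209) = -1/24209 ≈ -4.1307e-5)
(-15200 + t)*(-45022 + h) = (-15200 - 1/24209)*(-45022 - 4677) = -367976801/24209*(-49699) = 18288079032899/24209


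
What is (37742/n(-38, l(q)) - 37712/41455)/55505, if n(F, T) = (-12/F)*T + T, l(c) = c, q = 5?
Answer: 349677454/3383764375 ≈ 0.10334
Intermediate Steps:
n(F, T) = T - 12*T/F (n(F, T) = -12*T/F + T = T - 12*T/F)
(37742/n(-38, l(q)) - 37712/41455)/55505 = (37742/((5*(-12 - 38)/(-38))) - 37712/41455)/55505 = (37742/((5*(-1/38)*(-50))) - 37712*1/41455)*(1/55505) = (37742/(125/19) - 37712/41455)*(1/55505) = (37742*(19/125) - 37712/41455)*(1/55505) = (717098/125 - 37712/41455)*(1/55505) = (5944516718/1036375)*(1/55505) = 349677454/3383764375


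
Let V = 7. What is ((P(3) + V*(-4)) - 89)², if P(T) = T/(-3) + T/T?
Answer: 13689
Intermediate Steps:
P(T) = 1 - T/3 (P(T) = T*(-⅓) + 1 = -T/3 + 1 = 1 - T/3)
((P(3) + V*(-4)) - 89)² = (((1 - ⅓*3) + 7*(-4)) - 89)² = (((1 - 1) - 28) - 89)² = ((0 - 28) - 89)² = (-28 - 89)² = (-117)² = 13689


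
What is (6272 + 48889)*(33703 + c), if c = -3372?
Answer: 1673088291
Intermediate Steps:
(6272 + 48889)*(33703 + c) = (6272 + 48889)*(33703 - 3372) = 55161*30331 = 1673088291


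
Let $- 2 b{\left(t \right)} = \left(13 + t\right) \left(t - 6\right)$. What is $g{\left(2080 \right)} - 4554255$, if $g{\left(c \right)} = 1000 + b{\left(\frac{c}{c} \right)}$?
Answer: $-4553220$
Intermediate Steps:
$b{\left(t \right)} = - \frac{\left(-6 + t\right) \left(13 + t\right)}{2}$ ($b{\left(t \right)} = - \frac{\left(13 + t\right) \left(t - 6\right)}{2} = - \frac{\left(13 + t\right) \left(-6 + t\right)}{2} = - \frac{\left(-6 + t\right) \left(13 + t\right)}{2}$)
$g{\left(c \right)} = 1035$ ($g{\left(c \right)} = 1000 - \left(-39 + \frac{1}{2} + \frac{7 c}{2 c}\right) = 1000 - \left(- \frac{71}{2} + \frac{1}{2}\right) = 1000 - -35 = 1000 + 35 = 1035$)
$g{\left(2080 \right)} - 4554255 = 1035 - 4554255 = -4553220$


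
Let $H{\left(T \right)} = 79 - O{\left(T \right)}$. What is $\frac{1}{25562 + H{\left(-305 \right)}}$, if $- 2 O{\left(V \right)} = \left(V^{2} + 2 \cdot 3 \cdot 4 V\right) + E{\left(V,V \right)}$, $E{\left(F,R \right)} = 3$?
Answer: $\frac{1}{68495} \approx 1.46 \cdot 10^{-5}$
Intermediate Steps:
$O{\left(V \right)} = - \frac{3}{2} - 12 V - \frac{V^{2}}{2}$ ($O{\left(V \right)} = - \frac{\left(V^{2} + 2 \cdot 3 \cdot 4 V\right) + 3}{2} = - \frac{\left(V^{2} + 6 \cdot 4 V\right) + 3}{2} = - \frac{\left(V^{2} + 24 V\right) + 3}{2} = - \frac{3 + V^{2} + 24 V}{2} = - \frac{3}{2} - 12 V - \frac{V^{2}}{2}$)
$H{\left(T \right)} = \frac{161}{2} + \frac{T^{2}}{2} + 12 T$ ($H{\left(T \right)} = 79 - \left(- \frac{3}{2} - 12 T - \frac{T^{2}}{2}\right) = 79 + \left(\frac{3}{2} + \frac{T^{2}}{2} + 12 T\right) = \frac{161}{2} + \frac{T^{2}}{2} + 12 T$)
$\frac{1}{25562 + H{\left(-305 \right)}} = \frac{1}{25562 + \left(\frac{161}{2} + \frac{\left(-305\right)^{2}}{2} + 12 \left(-305\right)\right)} = \frac{1}{25562 + \left(\frac{161}{2} + \frac{1}{2} \cdot 93025 - 3660\right)} = \frac{1}{25562 + \left(\frac{161}{2} + \frac{93025}{2} - 3660\right)} = \frac{1}{25562 + 42933} = \frac{1}{68495}$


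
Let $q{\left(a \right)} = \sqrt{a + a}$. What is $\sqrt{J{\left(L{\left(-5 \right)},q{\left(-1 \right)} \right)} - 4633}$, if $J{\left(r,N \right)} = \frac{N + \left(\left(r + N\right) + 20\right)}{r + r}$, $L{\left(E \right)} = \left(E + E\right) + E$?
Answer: $\frac{\sqrt{-4169850 - 60 i \sqrt{2}}}{30} \approx 0.00069256 - 68.067 i$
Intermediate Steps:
$q{\left(a \right)} = \sqrt{2} \sqrt{a}$ ($q{\left(a \right)} = \sqrt{2 a} = \sqrt{2} \sqrt{a}$)
$L{\left(E \right)} = 3 E$ ($L{\left(E \right)} = 2 E + E = 3 E$)
$J{\left(r,N \right)} = \frac{20 + r + 2 N}{2 r}$ ($J{\left(r,N \right)} = \frac{N + \left(\left(N + r\right) + 20\right)}{2 r} = \left(N + \left(20 + N + r\right)\right) \frac{1}{2 r} = \left(20 + r + 2 N\right) \frac{1}{2 r} = \frac{20 + r + 2 N}{2 r}$)
$\sqrt{J{\left(L{\left(-5 \right)},q{\left(-1 \right)} \right)} - 4633} = \sqrt{\frac{10 + \sqrt{2} \sqrt{-1} + \frac{3 \left(-5\right)}{2}}{3 \left(-5\right)} - 4633} = \sqrt{\frac{10 + \sqrt{2} i + \frac{1}{2} \left(-15\right)}{-15} - 4633} = \sqrt{- \frac{10 + i \sqrt{2} - \frac{15}{2}}{15} - 4633} = \sqrt{- \frac{\frac{5}{2} + i \sqrt{2}}{15} - 4633} = \sqrt{\left(- \frac{1}{6} - \frac{i \sqrt{2}}{15}\right) - 4633} = \sqrt{- \frac{27799}{6} - \frac{i \sqrt{2}}{15}}$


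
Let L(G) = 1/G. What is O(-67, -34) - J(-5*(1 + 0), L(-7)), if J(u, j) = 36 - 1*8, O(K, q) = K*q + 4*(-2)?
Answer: 2242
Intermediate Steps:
O(K, q) = -8 + K*q (O(K, q) = K*q - 8 = -8 + K*q)
J(u, j) = 28 (J(u, j) = 36 - 8 = 28)
O(-67, -34) - J(-5*(1 + 0), L(-7)) = (-8 - 67*(-34)) - 1*28 = (-8 + 2278) - 28 = 2270 - 28 = 2242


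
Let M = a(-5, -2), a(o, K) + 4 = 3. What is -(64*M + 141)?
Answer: -77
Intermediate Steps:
a(o, K) = -1 (a(o, K) = -4 + 3 = -1)
M = -1
-(64*M + 141) = -(64*(-1) + 141) = -(-64 + 141) = -1*77 = -77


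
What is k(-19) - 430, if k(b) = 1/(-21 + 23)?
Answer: -859/2 ≈ -429.50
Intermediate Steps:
k(b) = 1/2
k(-19) - 430 = 1/2 - 430 = -859/2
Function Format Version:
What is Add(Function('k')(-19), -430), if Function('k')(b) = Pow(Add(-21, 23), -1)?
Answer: Rational(-859, 2) ≈ -429.50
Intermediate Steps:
Function('k')(b) = Rational(1, 2) (Function('k')(b) = Pow(2, -1) = Rational(1, 2))
Add(Function('k')(-19), -430) = Add(Rational(1, 2), -430) = Rational(-859, 2)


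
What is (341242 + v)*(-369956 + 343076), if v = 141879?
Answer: -12986292480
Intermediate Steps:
(341242 + v)*(-369956 + 343076) = (341242 + 141879)*(-369956 + 343076) = 483121*(-26880) = -12986292480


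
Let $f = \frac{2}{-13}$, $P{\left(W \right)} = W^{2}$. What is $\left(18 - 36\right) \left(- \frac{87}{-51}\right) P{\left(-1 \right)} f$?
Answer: $\frac{1044}{221} \approx 4.724$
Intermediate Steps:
$f = - \frac{2}{13}$ ($f = 2 \left(- \frac{1}{13}\right) = - \frac{2}{13} \approx -0.15385$)
$\left(18 - 36\right) \left(- \frac{87}{-51}\right) P{\left(-1 \right)} f = \left(18 - 36\right) \left(- \frac{87}{-51}\right) \left(-1\right)^{2} \left(- \frac{2}{13}\right) = - 18 \left(\left(-87\right) \left(- \frac{1}{51}\right)\right) 1 \left(- \frac{2}{13}\right) = \left(-18\right) \frac{29}{17} \left(- \frac{2}{13}\right) = \left(- \frac{522}{17}\right) \left(- \frac{2}{13}\right) = \frac{1044}{221}$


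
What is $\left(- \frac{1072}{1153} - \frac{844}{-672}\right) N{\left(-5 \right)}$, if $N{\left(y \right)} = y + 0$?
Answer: $- \frac{315935}{193704} \approx -1.631$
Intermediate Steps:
$N{\left(y \right)} = y$
$\left(- \frac{1072}{1153} - \frac{844}{-672}\right) N{\left(-5 \right)} = \left(- \frac{1072}{1153} - \frac{844}{-672}\right) \left(-5\right) = \left(\left(-1072\right) \frac{1}{1153} - - \frac{211}{168}\right) \left(-5\right) = \left(- \frac{1072}{1153} + \frac{211}{168}\right) \left(-5\right) = \frac{63187}{193704} \left(-5\right) = - \frac{315935}{193704}$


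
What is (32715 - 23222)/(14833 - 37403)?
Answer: -9493/22570 ≈ -0.42060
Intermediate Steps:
(32715 - 23222)/(14833 - 37403) = 9493/(-22570) = 9493*(-1/22570) = -9493/22570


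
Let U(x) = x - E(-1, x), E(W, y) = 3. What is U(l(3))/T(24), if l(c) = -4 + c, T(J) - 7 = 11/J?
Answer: -96/179 ≈ -0.53631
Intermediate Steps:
T(J) = 7 + 11/J
U(x) = -3 + x (U(x) = x - 1*3 = x - 3 = -3 + x)
U(l(3))/T(24) = (-3 + (-4 + 3))/(7 + 11/24) = (-3 - 1)/(7 + 11*(1/24)) = -4/(7 + 11/24) = -4/179/24 = -4*24/179 = -96/179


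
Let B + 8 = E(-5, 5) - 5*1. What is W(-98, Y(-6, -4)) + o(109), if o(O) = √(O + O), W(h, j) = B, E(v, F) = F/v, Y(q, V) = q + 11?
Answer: -14 + √218 ≈ 0.76482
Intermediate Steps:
Y(q, V) = 11 + q
B = -14 (B = -8 + (5/(-5) - 5*1) = -8 + (5*(-⅕) - 5) = -8 + (-1 - 5) = -8 - 6 = -14)
W(h, j) = -14
o(O) = √2*√O (o(O) = √(2*O) = √2*√O)
W(-98, Y(-6, -4)) + o(109) = -14 + √2*√109 = -14 + √218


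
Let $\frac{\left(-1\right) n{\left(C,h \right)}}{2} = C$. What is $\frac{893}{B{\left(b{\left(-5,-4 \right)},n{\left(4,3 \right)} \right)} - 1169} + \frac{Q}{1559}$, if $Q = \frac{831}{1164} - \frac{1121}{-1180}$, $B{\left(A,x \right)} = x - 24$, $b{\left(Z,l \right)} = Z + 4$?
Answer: $- \frac{674241488}{908094115} \approx -0.74248$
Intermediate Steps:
$b{\left(Z,l \right)} = 4 + Z$
$n{\left(C,h \right)} = - 2 C$
$B{\left(A,x \right)} = -24 + x$
$Q = \frac{807}{485}$ ($Q = 831 \cdot \frac{1}{1164} - - \frac{19}{20} = \frac{277}{388} + \frac{19}{20} = \frac{807}{485} \approx 1.6639$)
$\frac{893}{B{\left(b{\left(-5,-4 \right)},n{\left(4,3 \right)} \right)} - 1169} + \frac{Q}{1559} = \frac{893}{\left(-24 - 8\right) - 1169} + \frac{807}{485 \cdot 1559} = \frac{893}{\left(-24 - 8\right) - 1169} + \frac{807}{485} \cdot \frac{1}{1559} = \frac{893}{-32 - 1169} + \frac{807}{756115} = \frac{893}{-1201} + \frac{807}{756115} = 893 \left(- \frac{1}{1201}\right) + \frac{807}{756115} = - \frac{893}{1201} + \frac{807}{756115} = - \frac{674241488}{908094115}$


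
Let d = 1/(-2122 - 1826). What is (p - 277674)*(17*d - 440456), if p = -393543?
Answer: 389064290120395/1316 ≈ 2.9564e+11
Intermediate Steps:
d = -1/3948 (d = 1/(-3948) = -1/3948 ≈ -0.00025329)
(p - 277674)*(17*d - 440456) = (-393543 - 277674)*(17*(-1/3948) - 440456) = -671217*(-17/3948 - 440456) = -671217*(-1738920305/3948) = 389064290120395/1316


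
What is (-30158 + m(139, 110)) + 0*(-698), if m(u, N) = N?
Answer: -30048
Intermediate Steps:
(-30158 + m(139, 110)) + 0*(-698) = (-30158 + 110) + 0*(-698) = -30048 + 0 = -30048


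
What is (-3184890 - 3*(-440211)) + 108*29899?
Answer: 1364835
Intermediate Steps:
(-3184890 - 3*(-440211)) + 108*29899 = (-3184890 + 1320633) + 3229092 = -1864257 + 3229092 = 1364835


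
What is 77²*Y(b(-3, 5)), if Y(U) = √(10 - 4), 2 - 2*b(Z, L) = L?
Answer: 5929*√6 ≈ 14523.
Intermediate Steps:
b(Z, L) = 1 - L/2
Y(U) = √6
77²*Y(b(-3, 5)) = 77²*√6 = 5929*√6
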